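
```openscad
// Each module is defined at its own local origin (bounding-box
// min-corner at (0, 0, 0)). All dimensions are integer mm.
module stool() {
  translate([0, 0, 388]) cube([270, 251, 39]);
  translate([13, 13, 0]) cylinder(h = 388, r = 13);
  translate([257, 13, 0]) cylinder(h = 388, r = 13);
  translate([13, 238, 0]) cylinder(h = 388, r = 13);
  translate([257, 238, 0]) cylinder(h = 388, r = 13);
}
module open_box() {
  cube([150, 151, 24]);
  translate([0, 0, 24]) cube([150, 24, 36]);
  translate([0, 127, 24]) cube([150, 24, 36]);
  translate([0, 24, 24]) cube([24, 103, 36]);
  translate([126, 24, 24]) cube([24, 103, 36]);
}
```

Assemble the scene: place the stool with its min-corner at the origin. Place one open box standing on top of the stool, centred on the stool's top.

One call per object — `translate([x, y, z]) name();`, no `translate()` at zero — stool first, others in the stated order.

stool();
translate([60, 50, 427]) open_box();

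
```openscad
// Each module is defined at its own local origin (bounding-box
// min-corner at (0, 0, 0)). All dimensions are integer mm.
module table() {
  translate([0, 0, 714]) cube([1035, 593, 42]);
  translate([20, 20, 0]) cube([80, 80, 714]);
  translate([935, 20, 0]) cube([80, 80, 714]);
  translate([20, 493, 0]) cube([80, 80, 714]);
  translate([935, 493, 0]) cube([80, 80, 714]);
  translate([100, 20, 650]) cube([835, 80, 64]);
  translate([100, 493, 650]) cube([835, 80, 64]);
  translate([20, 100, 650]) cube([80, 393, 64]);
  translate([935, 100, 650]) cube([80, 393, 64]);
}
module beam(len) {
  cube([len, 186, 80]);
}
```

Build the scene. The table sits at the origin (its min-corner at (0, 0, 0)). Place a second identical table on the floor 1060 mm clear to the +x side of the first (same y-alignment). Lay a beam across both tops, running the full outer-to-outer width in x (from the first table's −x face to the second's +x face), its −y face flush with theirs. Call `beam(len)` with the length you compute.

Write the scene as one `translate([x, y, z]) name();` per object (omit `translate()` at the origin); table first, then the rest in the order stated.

table();
translate([2095, 0, 0]) table();
translate([0, 0, 756]) beam(3130);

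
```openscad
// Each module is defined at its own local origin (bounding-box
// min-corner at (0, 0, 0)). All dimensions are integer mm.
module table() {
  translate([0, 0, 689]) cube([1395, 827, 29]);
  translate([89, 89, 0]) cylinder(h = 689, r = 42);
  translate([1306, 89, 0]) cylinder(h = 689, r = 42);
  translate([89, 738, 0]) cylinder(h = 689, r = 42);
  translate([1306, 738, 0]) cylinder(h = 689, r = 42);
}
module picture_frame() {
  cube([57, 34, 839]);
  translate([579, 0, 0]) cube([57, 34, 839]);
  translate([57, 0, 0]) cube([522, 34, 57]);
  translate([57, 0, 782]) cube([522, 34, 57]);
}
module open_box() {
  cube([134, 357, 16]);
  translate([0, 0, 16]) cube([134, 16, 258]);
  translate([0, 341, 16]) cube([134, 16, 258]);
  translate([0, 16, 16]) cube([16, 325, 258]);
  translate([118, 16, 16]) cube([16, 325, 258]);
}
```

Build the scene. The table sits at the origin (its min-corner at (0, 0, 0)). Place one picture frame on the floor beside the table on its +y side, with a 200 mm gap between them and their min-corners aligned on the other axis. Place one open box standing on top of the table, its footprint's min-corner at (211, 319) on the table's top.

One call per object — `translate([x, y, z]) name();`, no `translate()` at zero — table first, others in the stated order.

table();
translate([0, 1027, 0]) picture_frame();
translate([211, 319, 718]) open_box();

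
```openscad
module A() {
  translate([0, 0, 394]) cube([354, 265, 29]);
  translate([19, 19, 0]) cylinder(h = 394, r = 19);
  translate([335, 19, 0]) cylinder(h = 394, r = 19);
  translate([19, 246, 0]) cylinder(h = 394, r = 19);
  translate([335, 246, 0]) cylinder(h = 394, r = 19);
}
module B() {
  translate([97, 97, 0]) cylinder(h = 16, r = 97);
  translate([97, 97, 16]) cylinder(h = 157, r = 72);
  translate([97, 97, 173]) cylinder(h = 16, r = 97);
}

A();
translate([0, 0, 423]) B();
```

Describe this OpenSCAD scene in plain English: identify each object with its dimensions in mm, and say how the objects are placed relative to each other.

A is a four-legged stool. The seat is 354×265 mm, 29 mm thick, top at z = 423 mm. It stands on four round legs, each 38 mm in diameter, from z = 0 to the seat underside, each leg's axis is inset half a diameter from the nearest pair of seat edges (so the leg's bounding box is flush with the corner).

B is a spool: two coaxial disc flanges of radius 97 mm and thickness 16 mm, joined by a core cylinder of radius 72 mm and height 157 mm. The lower flange rests on z = 0 and the three cylinders share a vertical axis.

The spool is on top of the stool.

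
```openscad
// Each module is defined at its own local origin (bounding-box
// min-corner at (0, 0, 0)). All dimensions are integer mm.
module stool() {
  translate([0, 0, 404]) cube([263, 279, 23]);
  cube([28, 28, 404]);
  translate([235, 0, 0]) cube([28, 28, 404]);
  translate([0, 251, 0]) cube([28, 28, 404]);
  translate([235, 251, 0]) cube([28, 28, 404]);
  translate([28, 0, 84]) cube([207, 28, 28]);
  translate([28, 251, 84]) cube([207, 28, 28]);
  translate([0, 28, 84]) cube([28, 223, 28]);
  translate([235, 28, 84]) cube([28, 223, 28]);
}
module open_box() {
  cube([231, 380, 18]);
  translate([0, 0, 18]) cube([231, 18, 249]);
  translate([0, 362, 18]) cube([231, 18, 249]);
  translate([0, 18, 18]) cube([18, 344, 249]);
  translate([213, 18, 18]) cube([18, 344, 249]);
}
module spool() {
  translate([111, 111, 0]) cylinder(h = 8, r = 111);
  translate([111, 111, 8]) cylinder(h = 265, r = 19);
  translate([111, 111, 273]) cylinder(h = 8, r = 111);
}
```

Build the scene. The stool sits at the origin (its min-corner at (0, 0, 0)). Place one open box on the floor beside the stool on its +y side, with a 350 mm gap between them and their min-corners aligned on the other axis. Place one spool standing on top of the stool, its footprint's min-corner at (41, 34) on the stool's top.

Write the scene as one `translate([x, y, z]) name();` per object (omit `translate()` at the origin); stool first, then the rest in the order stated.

stool();
translate([0, 629, 0]) open_box();
translate([41, 34, 427]) spool();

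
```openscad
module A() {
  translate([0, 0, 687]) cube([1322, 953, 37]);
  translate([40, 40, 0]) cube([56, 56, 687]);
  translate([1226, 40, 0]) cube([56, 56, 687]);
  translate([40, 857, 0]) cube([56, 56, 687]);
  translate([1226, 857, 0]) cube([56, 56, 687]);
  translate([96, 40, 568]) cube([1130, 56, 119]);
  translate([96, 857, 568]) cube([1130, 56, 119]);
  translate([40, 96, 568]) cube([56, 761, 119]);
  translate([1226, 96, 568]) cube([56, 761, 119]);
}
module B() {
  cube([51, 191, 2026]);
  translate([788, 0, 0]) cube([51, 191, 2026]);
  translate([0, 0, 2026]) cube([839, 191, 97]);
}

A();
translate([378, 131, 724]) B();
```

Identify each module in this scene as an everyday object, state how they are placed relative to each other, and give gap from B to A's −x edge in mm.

The door frame's min-x is at 378; the table's min-x is 0; gap = 378 mm.

A is a table. B is a door frame. The door frame is on top of the table. The gap from the door frame to the table's −x edge is 378 mm.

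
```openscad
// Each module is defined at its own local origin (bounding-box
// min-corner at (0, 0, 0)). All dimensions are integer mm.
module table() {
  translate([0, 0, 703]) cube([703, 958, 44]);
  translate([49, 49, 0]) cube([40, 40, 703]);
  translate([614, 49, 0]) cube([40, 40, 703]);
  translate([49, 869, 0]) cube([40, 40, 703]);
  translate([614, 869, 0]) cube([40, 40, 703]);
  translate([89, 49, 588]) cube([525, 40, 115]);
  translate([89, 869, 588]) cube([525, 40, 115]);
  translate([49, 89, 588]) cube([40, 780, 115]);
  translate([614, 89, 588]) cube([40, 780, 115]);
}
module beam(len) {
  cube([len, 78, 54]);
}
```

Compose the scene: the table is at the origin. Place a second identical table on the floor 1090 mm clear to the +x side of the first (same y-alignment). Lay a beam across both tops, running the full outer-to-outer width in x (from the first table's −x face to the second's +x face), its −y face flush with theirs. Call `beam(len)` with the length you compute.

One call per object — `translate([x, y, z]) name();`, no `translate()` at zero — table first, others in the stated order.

table();
translate([1793, 0, 0]) table();
translate([0, 0, 747]) beam(2496);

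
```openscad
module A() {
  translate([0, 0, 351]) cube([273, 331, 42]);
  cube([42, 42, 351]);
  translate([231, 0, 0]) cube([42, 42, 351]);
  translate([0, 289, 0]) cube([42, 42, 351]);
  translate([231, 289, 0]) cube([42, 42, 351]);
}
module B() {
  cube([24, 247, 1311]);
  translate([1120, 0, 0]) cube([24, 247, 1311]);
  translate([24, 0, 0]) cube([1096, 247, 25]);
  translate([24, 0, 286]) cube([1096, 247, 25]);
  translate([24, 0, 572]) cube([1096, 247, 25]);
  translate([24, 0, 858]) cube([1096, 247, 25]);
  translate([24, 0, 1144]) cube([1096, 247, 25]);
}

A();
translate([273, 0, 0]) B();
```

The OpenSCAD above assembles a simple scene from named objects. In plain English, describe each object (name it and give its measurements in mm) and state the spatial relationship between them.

A is a four-legged stool. The seat is 273×331 mm, 42 mm thick, top at z = 393 mm. It stands on four square legs, each 42×42 mm in cross-section, from z = 0 to the seat underside, each flush with a corner of the seat.

B is a bookshelf 1144 mm wide overall, 247 mm deep and 1311 mm tall. The two sides are 24 mm thick vertical panels. 5 horizontal shelves of 25 mm thickness span between the inner faces of the sides; the lowest shelf sits on the floor and shelves are stacked with a clear vertical gap of 261 mm between each pair.

The bookshelf is against the stool's +x side, with their −y faces flush.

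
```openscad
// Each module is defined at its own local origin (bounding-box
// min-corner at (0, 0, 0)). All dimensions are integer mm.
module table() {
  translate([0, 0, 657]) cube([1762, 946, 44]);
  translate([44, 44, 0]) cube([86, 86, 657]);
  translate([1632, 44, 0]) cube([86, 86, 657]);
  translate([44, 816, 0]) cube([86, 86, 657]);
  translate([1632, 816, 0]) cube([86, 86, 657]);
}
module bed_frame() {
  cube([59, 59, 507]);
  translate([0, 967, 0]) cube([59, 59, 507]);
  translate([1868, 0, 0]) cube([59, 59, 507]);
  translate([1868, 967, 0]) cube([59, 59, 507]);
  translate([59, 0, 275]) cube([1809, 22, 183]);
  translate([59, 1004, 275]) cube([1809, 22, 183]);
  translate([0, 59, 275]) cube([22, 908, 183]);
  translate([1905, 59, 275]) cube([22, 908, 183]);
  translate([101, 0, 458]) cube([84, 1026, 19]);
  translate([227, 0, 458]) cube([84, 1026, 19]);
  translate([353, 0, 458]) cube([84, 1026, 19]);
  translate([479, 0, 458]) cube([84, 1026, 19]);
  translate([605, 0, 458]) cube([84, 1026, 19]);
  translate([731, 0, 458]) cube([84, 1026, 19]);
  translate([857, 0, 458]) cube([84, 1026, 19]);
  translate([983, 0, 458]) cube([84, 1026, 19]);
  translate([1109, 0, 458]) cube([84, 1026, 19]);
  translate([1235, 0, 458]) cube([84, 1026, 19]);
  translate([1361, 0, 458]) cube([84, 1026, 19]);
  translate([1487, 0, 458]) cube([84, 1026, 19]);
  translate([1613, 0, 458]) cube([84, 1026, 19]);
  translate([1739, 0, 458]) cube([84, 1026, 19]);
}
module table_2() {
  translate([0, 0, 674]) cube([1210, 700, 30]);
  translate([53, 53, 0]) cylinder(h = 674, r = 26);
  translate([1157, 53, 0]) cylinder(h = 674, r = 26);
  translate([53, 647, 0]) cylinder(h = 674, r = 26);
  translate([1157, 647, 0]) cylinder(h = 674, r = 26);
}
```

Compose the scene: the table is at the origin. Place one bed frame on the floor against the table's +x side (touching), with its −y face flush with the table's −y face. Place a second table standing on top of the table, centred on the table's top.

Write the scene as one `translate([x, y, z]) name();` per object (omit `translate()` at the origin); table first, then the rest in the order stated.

table();
translate([1762, 0, 0]) bed_frame();
translate([276, 123, 701]) table_2();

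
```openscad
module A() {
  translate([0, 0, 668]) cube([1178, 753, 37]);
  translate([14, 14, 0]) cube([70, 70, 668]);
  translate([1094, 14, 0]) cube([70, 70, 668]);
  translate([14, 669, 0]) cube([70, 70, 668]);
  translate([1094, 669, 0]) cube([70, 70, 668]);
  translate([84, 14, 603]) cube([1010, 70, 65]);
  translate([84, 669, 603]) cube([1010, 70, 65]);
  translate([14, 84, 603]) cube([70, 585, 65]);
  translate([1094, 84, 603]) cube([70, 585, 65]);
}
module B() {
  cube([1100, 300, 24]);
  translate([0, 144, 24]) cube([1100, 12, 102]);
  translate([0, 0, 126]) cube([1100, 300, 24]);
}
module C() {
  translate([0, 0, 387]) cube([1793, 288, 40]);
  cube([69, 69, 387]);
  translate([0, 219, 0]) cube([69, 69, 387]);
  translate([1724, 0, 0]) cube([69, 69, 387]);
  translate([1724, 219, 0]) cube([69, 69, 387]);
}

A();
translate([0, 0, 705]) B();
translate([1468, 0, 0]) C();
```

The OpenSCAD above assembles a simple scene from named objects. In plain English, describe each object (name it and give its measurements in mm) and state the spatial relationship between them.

A is a rectangular dining table. The top is 1178×753×37 mm with its upper surface at z = 705 mm. It stands on four 70×70 mm square legs, each inset 14 mm from the nearest pair of top edges, running from the floor to the underside of the top. Four apron rails, 70 mm thick and 65 mm tall, run between adjacent legs with their top edges flush with the underside of the top and their outer faces flush with the legs' outer faces.

B is an I-beam lying along x, 1100 mm long. Overall section height 150 mm. Two flanges 300 mm wide (y) and 24 mm thick, one on the floor and one at the top; a web 12 mm thick runs between them, centred on the flange width.

C is a bench: a 1793×288 mm seat slab, 40 mm thick, top at z = 427 mm, on four 69×69 mm square legs flush with the seat corners and standing on z = 0.

The I-beam is on top of the table. The bench is on the floor beside the table on its +x side.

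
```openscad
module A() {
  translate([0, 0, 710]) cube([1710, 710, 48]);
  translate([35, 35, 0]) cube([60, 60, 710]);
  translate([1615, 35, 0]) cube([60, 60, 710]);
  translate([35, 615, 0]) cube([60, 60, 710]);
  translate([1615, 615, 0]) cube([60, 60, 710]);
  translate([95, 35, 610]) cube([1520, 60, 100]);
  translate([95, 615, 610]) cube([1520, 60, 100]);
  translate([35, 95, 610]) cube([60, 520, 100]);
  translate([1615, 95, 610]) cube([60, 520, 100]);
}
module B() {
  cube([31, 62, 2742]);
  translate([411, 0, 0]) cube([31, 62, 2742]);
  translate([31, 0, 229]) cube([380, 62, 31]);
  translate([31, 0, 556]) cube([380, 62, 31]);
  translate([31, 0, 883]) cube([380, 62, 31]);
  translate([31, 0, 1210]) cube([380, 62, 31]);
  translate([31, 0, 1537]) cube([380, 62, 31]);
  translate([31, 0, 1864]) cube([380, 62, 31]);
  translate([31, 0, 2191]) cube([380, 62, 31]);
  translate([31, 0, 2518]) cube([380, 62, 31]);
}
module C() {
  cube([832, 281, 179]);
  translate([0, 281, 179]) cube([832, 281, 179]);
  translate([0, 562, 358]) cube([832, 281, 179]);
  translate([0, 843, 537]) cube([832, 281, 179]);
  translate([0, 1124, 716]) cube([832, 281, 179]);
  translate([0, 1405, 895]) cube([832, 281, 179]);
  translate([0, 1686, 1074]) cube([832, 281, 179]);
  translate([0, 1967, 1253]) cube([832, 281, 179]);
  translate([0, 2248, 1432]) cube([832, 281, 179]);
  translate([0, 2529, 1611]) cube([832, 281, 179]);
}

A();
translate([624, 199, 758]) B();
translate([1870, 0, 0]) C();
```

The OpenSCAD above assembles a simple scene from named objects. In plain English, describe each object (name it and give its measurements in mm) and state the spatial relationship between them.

A is a table: top 1710 mm (x) × 710 mm (y), 48 mm thick, upper face at z = 758 mm, on four 60×60 mm square legs, each inset 35 mm from the nearest pair of top edges, running from z = 0 to the bottom of the top. Four apron rails, 60 mm thick and 100 mm tall, run between adjacent legs with their top edges flush with the underside of the top and their outer faces flush with the legs' outer faces.

B is a wooden ladder with two side rails of 31×62 mm section and 2742 mm height, set 442 mm apart overall. Between them run 8 rectangular rungs (62 mm deep, 31 mm thick), front faces flush with the rails' −y face. The bottom of the first rung is 229 mm above the floor and each subsequent rung is 327 mm higher than the one below.

C is a straight staircase of 10 solid steps. Each step is 832 mm wide (x), 281 mm deep (y, the going) and 179 mm tall (the rise). The first step rests on the floor; each subsequent step sits one going further in +y and one rise higher in +z, directly behind and above the previous step with no overlap.

The ladder is on top of the table. The staircase is on the floor beside the table on its +x side.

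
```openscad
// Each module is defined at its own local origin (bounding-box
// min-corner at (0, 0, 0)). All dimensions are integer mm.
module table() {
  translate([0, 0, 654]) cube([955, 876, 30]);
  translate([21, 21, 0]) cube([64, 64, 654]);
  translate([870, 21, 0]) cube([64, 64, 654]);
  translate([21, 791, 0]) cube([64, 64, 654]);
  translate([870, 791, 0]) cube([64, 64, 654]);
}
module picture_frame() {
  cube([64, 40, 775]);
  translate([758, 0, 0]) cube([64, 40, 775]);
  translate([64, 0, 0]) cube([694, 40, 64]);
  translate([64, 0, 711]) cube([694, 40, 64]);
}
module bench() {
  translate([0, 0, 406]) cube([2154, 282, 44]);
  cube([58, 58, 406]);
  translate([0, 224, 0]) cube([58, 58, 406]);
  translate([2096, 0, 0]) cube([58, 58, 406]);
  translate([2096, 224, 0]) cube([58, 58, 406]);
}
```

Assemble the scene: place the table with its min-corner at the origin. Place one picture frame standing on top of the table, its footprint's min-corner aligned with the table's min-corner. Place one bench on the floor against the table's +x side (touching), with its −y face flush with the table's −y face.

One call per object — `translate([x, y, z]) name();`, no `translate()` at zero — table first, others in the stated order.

table();
translate([0, 0, 684]) picture_frame();
translate([955, 0, 0]) bench();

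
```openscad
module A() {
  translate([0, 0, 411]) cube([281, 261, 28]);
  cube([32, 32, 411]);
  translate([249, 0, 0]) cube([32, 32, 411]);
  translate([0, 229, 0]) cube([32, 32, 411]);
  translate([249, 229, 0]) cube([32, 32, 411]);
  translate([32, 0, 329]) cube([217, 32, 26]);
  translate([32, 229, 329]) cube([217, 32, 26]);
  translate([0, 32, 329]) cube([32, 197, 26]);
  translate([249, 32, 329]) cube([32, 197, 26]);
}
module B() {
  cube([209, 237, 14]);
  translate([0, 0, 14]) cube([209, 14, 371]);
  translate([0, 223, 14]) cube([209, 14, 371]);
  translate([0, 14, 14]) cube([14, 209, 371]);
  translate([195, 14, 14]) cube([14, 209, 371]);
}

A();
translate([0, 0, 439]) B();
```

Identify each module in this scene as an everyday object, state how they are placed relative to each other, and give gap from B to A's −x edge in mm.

The open box's min-x is at 0; the stool's min-x is 0; gap = 0 mm.

A is a stool. B is an open box. The open box is on top of the stool. The gap from the open box to the stool's −x edge is 0 mm.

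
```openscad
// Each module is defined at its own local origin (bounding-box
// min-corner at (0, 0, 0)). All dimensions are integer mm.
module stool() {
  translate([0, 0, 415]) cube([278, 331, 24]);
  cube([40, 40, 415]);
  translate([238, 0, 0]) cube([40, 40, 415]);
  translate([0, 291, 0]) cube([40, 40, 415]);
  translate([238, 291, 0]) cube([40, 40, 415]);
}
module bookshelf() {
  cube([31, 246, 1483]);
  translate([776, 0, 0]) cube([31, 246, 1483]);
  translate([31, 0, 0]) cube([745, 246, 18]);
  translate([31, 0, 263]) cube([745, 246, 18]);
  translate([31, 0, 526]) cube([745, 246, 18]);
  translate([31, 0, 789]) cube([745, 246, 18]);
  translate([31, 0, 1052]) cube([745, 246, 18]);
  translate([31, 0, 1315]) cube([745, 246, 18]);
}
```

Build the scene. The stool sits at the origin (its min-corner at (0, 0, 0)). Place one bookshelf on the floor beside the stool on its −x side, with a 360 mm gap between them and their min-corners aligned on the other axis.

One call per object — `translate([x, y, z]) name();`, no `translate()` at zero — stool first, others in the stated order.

stool();
translate([-1167, 0, 0]) bookshelf();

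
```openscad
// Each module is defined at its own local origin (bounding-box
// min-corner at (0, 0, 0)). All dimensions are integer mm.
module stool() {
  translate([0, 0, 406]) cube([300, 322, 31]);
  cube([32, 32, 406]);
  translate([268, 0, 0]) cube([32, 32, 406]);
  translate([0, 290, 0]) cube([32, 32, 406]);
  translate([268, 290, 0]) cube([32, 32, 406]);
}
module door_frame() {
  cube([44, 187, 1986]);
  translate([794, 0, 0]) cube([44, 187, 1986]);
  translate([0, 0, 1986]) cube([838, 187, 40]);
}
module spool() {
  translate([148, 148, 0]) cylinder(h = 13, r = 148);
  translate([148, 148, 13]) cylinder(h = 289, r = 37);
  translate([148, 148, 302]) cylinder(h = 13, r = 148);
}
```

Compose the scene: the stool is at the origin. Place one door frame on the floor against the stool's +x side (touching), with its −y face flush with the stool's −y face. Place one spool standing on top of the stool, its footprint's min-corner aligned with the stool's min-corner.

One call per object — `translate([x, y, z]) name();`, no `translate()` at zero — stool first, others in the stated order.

stool();
translate([300, 0, 0]) door_frame();
translate([0, 0, 437]) spool();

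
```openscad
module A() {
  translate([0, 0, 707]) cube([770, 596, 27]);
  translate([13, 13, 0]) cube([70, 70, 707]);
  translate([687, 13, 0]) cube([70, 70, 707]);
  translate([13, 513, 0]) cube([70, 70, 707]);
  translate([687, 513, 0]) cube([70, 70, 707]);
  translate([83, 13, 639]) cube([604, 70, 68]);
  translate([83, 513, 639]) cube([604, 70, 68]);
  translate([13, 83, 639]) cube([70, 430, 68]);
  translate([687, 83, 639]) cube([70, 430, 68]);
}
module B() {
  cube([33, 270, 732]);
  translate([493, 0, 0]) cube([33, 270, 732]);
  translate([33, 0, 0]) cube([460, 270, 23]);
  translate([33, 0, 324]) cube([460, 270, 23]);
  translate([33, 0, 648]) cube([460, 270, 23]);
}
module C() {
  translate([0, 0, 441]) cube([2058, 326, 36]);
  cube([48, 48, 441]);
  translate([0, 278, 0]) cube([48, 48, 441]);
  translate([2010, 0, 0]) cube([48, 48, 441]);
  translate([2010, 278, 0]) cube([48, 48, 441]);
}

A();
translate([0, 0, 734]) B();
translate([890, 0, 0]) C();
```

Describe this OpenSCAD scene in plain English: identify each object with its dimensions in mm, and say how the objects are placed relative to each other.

A is a rectangular dining table. The top is 770×596×27 mm with its upper surface at z = 734 mm. It stands on four 70×70 mm square legs, each inset 13 mm from the nearest pair of top edges, running from the floor to the underside of the top. Four apron rails, 70 mm thick and 68 mm tall, run between adjacent legs with their top edges flush with the underside of the top and their outer faces flush with the legs' outer faces.

B is a bookshelf 526 mm wide overall, 270 mm deep and 732 mm tall. The two sides are 33 mm thick vertical panels. 3 horizontal shelves of 23 mm thickness span between the inner faces of the sides; the lowest shelf sits on the floor and shelves are stacked with a clear vertical gap of 301 mm between each pair.

C is a bench: a 2058×326 mm seat slab, 36 mm thick, top at z = 477 mm, on four 48×48 mm square legs flush with the seat corners and standing on z = 0.

The bookshelf is on top of the table. The bench is on the floor beside the table on its +x side.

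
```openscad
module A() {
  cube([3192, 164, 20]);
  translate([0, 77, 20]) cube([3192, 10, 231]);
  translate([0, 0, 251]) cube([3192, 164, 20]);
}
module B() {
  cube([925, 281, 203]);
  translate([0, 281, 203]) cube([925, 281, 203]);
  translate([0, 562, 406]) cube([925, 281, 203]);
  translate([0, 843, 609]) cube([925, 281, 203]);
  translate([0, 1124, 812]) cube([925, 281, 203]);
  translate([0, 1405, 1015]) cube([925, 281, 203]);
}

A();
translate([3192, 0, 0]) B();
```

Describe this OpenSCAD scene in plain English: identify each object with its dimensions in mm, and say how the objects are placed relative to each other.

A is an I-beam lying along x, 3192 mm long. Overall section height 271 mm. Two flanges 164 mm wide (y) and 20 mm thick, one on the floor and one at the top; a web 10 mm thick runs between them, centred on the flange width.

B is a run of 6 identical solid stair steps. Each tread is 925×281 mm and each step block is 203 mm high. Step 1 rests on the floor; step k is offset from step 1 by (k−1)×281 mm in y and (k−1)×203 mm in z.

The staircase is against the I-beam's +x side, with their −y faces flush.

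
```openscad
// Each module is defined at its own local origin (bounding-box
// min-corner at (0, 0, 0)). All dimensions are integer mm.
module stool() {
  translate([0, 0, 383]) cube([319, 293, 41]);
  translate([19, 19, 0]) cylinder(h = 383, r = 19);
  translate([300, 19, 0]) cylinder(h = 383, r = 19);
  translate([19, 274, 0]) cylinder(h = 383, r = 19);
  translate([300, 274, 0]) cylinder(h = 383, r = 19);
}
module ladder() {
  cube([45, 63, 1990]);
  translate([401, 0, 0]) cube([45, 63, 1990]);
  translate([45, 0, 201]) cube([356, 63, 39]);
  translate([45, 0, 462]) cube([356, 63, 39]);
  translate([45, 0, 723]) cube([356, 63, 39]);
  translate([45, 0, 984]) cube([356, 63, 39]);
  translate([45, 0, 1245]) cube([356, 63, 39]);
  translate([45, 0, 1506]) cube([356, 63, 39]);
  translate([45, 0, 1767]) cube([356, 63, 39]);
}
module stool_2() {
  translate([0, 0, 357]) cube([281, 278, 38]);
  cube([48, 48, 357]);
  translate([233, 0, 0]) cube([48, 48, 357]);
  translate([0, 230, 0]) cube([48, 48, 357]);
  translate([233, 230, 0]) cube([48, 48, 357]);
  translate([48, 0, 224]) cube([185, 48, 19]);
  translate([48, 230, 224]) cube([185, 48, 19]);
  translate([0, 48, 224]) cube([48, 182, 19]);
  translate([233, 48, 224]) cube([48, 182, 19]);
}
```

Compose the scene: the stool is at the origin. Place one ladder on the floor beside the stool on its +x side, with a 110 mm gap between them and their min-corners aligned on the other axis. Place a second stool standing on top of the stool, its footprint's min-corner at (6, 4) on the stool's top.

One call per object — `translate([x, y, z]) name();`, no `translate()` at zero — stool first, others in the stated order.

stool();
translate([429, 0, 0]) ladder();
translate([6, 4, 424]) stool_2();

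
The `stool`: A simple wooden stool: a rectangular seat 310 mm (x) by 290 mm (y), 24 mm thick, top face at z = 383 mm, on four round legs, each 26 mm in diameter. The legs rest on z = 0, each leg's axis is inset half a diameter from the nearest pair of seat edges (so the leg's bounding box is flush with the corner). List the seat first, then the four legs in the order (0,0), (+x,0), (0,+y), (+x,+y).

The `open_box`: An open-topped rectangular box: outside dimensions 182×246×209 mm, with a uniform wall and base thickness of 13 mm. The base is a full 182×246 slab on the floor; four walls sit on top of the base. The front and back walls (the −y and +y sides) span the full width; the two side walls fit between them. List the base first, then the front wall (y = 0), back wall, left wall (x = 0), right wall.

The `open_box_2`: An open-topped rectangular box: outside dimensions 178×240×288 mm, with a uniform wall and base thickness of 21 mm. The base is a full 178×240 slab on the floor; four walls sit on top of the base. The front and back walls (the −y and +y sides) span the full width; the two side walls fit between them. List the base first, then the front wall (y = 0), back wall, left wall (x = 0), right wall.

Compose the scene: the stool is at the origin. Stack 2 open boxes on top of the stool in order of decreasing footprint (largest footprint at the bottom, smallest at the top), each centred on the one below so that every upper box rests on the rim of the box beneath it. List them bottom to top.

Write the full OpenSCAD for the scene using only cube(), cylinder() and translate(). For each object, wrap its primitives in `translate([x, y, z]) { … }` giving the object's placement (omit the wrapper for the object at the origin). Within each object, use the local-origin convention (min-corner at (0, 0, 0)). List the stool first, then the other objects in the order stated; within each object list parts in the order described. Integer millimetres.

translate([0, 0, 359]) cube([310, 290, 24]);
translate([13, 13, 0]) cylinder(h = 359, r = 13);
translate([297, 13, 0]) cylinder(h = 359, r = 13);
translate([13, 277, 0]) cylinder(h = 359, r = 13);
translate([297, 277, 0]) cylinder(h = 359, r = 13);
translate([64, 22, 383]) {
  cube([182, 246, 13]);
  translate([0, 0, 13]) cube([182, 13, 196]);
  translate([0, 233, 13]) cube([182, 13, 196]);
  translate([0, 13, 13]) cube([13, 220, 196]);
  translate([169, 13, 13]) cube([13, 220, 196]);
}
translate([66, 25, 592]) {
  cube([178, 240, 21]);
  translate([0, 0, 21]) cube([178, 21, 267]);
  translate([0, 219, 21]) cube([178, 21, 267]);
  translate([0, 21, 21]) cube([21, 198, 267]);
  translate([157, 21, 21]) cube([21, 198, 267]);
}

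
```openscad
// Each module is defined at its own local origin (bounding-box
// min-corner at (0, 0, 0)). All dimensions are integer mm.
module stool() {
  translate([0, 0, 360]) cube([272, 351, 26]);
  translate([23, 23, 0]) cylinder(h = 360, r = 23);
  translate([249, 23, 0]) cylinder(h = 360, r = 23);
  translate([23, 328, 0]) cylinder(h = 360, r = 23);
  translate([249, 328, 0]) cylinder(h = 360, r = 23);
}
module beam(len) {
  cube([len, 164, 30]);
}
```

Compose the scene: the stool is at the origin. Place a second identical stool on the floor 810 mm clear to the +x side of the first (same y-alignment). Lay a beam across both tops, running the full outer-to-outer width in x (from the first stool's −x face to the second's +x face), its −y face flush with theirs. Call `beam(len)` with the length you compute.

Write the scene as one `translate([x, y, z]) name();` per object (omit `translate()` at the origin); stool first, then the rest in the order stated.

stool();
translate([1082, 0, 0]) stool();
translate([0, 0, 386]) beam(1354);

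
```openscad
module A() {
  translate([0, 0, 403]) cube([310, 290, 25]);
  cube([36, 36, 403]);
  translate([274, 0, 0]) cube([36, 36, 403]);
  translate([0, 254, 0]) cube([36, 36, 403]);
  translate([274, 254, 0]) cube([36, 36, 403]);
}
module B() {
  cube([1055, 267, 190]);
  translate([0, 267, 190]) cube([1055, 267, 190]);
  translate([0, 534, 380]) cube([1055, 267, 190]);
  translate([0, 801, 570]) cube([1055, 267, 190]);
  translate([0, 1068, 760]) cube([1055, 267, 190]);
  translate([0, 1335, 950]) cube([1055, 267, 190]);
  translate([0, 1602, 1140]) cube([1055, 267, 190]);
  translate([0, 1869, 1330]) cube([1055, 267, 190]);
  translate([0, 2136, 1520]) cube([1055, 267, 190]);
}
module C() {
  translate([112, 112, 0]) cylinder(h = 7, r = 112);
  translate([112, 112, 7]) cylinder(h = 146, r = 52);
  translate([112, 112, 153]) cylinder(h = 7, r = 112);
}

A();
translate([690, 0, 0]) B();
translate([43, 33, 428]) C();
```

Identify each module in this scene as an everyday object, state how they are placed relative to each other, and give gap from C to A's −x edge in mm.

The spool's min-x is at 43; the stool's min-x is 0; gap = 43 mm.

A is a stool. B is a staircase. C is a spool. The staircase is on the floor beside the stool on its +x side. The spool is on top of the stool, centred. The gap from the spool to the stool's −x edge is 43 mm.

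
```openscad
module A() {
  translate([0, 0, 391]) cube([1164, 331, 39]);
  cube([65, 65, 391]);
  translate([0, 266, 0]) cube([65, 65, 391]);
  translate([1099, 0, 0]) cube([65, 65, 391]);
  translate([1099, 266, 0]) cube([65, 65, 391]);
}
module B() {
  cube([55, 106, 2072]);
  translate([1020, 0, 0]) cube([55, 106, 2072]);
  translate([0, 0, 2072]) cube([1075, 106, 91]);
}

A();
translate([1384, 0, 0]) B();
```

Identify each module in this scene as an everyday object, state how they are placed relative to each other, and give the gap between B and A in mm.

A is a bench. B is a door frame. The door frame is on the floor beside the bench on its +x side. The gap between the door frame and the bench is 220 mm.

The door frame's nearest face is 220 mm from the bench's +x face.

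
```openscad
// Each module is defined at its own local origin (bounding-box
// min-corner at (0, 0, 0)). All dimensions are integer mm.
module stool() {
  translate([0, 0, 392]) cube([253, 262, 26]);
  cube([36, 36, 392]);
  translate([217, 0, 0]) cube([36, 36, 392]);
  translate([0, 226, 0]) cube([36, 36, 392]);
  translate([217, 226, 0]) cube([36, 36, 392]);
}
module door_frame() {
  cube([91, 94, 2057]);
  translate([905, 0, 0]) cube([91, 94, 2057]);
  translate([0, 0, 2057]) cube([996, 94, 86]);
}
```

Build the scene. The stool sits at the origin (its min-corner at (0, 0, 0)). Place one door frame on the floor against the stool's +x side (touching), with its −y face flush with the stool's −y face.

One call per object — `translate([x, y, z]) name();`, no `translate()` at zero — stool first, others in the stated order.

stool();
translate([253, 0, 0]) door_frame();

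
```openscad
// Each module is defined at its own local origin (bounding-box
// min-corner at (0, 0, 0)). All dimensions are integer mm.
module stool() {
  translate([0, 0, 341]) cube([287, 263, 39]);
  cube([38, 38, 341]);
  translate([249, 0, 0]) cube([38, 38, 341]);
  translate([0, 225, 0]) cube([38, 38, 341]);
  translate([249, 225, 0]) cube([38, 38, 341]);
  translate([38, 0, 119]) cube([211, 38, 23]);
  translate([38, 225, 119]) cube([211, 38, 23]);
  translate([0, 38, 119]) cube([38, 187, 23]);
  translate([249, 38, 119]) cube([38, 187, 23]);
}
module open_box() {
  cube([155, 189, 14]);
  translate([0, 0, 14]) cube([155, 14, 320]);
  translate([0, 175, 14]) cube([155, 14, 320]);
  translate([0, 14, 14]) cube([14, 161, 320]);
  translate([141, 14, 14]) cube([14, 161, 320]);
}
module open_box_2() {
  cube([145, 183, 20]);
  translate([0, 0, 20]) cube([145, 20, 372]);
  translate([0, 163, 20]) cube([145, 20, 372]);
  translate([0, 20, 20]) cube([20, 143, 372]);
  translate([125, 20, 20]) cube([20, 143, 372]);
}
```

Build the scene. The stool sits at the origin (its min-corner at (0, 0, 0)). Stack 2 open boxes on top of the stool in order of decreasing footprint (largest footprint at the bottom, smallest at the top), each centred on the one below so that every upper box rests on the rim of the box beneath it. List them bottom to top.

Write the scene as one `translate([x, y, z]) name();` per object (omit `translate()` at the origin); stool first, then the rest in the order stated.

stool();
translate([66, 37, 380]) open_box();
translate([71, 40, 714]) open_box_2();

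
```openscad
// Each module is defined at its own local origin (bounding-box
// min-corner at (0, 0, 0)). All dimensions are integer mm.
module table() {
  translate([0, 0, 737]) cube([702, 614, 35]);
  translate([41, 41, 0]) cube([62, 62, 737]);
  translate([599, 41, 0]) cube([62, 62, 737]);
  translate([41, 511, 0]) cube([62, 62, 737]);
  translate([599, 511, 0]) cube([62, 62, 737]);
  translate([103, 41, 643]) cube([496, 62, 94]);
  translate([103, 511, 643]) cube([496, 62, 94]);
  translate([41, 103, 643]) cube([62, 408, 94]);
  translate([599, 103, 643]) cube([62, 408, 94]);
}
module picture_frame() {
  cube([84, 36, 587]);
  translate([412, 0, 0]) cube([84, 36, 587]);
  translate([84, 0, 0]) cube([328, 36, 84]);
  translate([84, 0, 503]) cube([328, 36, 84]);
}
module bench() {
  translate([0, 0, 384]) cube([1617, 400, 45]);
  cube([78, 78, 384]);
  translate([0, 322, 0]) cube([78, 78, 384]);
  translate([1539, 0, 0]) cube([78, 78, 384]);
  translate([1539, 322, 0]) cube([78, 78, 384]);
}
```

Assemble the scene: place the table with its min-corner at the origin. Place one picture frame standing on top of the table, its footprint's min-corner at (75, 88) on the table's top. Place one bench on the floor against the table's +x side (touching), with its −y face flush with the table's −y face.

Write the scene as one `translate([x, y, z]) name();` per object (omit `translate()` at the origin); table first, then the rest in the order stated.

table();
translate([75, 88, 772]) picture_frame();
translate([702, 0, 0]) bench();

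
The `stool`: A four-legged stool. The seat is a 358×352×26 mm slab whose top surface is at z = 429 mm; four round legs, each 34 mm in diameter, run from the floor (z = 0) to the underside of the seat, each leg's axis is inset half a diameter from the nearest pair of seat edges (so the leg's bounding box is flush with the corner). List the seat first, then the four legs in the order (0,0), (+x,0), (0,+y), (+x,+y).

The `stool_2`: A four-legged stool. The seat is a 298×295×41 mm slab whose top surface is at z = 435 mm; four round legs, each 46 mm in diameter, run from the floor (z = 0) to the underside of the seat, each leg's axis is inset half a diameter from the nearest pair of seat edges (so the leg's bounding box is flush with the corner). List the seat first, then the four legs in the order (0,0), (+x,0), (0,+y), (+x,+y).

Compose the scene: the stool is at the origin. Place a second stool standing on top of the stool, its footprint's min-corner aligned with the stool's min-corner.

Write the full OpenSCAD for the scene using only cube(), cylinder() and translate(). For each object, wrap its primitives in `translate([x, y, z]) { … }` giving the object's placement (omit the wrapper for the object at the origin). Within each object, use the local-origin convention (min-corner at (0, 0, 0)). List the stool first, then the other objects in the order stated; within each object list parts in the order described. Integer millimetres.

translate([0, 0, 403]) cube([358, 352, 26]);
translate([17, 17, 0]) cylinder(h = 403, r = 17);
translate([341, 17, 0]) cylinder(h = 403, r = 17);
translate([17, 335, 0]) cylinder(h = 403, r = 17);
translate([341, 335, 0]) cylinder(h = 403, r = 17);
translate([0, 0, 429]) {
  translate([0, 0, 394]) cube([298, 295, 41]);
  translate([23, 23, 0]) cylinder(h = 394, r = 23);
  translate([275, 23, 0]) cylinder(h = 394, r = 23);
  translate([23, 272, 0]) cylinder(h = 394, r = 23);
  translate([275, 272, 0]) cylinder(h = 394, r = 23);
}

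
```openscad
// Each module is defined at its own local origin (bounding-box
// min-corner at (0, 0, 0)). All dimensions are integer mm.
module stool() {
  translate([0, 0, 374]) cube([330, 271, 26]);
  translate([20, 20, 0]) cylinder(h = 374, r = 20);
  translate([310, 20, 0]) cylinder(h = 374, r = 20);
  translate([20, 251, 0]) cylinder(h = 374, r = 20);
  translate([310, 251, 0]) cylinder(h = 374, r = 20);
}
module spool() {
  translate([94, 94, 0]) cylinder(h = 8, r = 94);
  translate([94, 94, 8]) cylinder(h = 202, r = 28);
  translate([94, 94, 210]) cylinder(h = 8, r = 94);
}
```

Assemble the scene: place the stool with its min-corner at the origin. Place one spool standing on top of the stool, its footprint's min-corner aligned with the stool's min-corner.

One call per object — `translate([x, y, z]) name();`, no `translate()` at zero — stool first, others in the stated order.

stool();
translate([0, 0, 400]) spool();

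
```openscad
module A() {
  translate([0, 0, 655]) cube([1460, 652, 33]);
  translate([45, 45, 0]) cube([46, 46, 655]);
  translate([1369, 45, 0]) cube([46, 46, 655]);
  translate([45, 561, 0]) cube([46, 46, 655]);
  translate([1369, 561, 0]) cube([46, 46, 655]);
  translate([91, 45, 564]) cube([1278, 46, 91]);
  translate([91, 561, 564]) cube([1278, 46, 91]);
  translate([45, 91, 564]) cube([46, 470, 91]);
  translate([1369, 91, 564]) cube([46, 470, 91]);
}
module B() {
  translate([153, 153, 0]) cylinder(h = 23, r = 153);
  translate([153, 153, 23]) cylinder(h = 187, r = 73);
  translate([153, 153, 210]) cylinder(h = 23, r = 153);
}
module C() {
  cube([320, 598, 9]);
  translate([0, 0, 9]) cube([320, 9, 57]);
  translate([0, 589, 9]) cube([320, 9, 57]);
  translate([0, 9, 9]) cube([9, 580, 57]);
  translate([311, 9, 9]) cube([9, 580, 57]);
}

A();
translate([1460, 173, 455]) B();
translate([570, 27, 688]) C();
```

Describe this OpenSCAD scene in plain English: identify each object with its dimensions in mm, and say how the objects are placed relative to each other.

A is a table with a 1460×652 mm rectangular top, 33 mm thick, top surface at z = 688 mm, supported by four 46×46 mm square legs, each inset 45 mm from the nearest pair of top edges, running from the floor. Four apron rails, 46 mm thick and 91 mm tall, run between adjacent legs with their top edges flush with the underside of the top and their outer faces flush with the legs' outer faces.

B is a spool: two coaxial disc flanges of radius 153 mm and thickness 23 mm, joined by a core cylinder of radius 73 mm and height 187 mm. The lower flange rests on z = 0 and the three cylinders share a vertical axis.

C is an open storage box with external size 320×598×66 mm and wall thickness 9 mm (the base is also 9 mm thick). The base covers the whole footprint; the four walls stand on the base, with the y-facing walls full-width and the x-facing walls fitting between their inner faces.

The spool is beside the table with their tops flush at z = 688. The open box is on top of the table, centred.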